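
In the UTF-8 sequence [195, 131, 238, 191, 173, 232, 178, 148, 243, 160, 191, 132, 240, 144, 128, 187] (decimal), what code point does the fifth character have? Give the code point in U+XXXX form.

U+1003B

Offset 0: leading byte 0xC3 = 11000011 → 2-byte char #1 = C3 83.
Offset 2: leading byte 0xEE = 11101110 → 3-byte char #2 = EE BF AD.
Offset 5: leading byte 0xE8 = 11101000 → 3-byte char #3 = E8 B2 94.
Offset 8: leading byte 0xF3 = 11110011 → 4-byte char #4 = F3 A0 BF 84.
Offset 12: leading byte 0xF0 = 11110000 → 4-byte char #5 = F0 90 80 BB.
Leading byte 0xF0 = 11110000 matches 11110xxx → 4-byte sequence.
Byte 1: 0xF0 = 11110000, payload 000 (3 bits).
Byte 2: 0x90 = 10010000 (10xxxxxx ✓), payload 010000.
Byte 3: 0x80 = 10000000 (10xxxxxx ✓), payload 000000.
Byte 4: 0xBB = 10111011 (10xxxxxx ✓), payload 111011.
Concatenate: 000010000000000111011 = 0x1003B (21 bits → U+1003B).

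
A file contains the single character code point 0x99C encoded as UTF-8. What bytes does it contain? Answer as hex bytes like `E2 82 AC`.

E0 A6 9C

U+099C = 0x99C = 2460 decimal. In range U+0800–U+FFFF → 3-byte form: 1110xxxx 10xxxxxx 10xxxxxx.
Binary (16 bits): 0000100110011100.
Split 4+6+6: 0000 | 100110 | 011100.
Byte 1: 11100000 = 0xE0.
Byte 2: 10100110 = 0xA6.
Byte 3: 10011100 = 0x9C.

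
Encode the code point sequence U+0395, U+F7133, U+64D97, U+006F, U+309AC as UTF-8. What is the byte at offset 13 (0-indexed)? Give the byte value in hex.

U+0395 → 2-byte form CE 95 at offsets 0–1.
U+F7133 → 4-byte form F3 B7 84 B3 at offsets 2–5.
U+64D97 → 4-byte form F1 A4 B6 97 at offsets 6–9.
U+006F → 1-byte form 6F at offsets 10–10.
U+309AC → 4-byte form F0 B0 A6 AC at offsets 11–14.
Offset 13 falls in char 5's range; it's byte 3 of F0 B0 A6 AC = 0xA6.

0xA6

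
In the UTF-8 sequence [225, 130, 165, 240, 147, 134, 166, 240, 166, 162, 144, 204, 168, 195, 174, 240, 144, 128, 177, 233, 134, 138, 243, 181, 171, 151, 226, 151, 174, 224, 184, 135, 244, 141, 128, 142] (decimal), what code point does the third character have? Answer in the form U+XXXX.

Offset 0: leading byte 0xE1 = 11100001 → 3-byte char #1 = E1 82 A5.
Offset 3: leading byte 0xF0 = 11110000 → 4-byte char #2 = F0 93 86 A6.
Offset 7: leading byte 0xF0 = 11110000 → 4-byte char #3 = F0 A6 A2 90.
Leading byte 0xF0 = 11110000 matches 11110xxx → 4-byte sequence.
Byte 1: 0xF0 = 11110000, payload 000 (3 bits).
Byte 2: 0xA6 = 10100110 (10xxxxxx ✓), payload 100110.
Byte 3: 0xA2 = 10100010 (10xxxxxx ✓), payload 100010.
Byte 4: 0x90 = 10010000 (10xxxxxx ✓), payload 010000.
Concatenate: 000100110100010010000 = 0x26890 (21 bits → U+26890).

U+26890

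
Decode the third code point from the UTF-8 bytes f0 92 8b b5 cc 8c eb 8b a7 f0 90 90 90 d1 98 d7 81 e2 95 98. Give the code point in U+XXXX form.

U+B2E7

Offset 0: leading byte 0xF0 = 11110000 → 4-byte char #1 = F0 92 8B B5.
Offset 4: leading byte 0xCC = 11001100 → 2-byte char #2 = CC 8C.
Offset 6: leading byte 0xEB = 11101011 → 3-byte char #3 = EB 8B A7.
Leading byte 0xEB = 11101011 matches 1110xxxx → 3-byte sequence.
Byte 1: 0xEB = 11101011, payload 1011 (4 bits).
Byte 2: 0x8B = 10001011 (10xxxxxx ✓), payload 001011.
Byte 3: 0xA7 = 10100111 (10xxxxxx ✓), payload 100111.
Concatenate: 1011001011100111 = 0xB2E7 (16 bits → U+B2E7).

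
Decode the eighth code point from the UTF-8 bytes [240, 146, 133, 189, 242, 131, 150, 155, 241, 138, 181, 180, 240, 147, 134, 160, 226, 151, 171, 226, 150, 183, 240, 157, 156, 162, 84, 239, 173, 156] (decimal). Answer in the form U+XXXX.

U+0054

Offset 0: leading byte 0xF0 = 11110000 → 4-byte char #1 = F0 92 85 BD.
Offset 4: leading byte 0xF2 = 11110010 → 4-byte char #2 = F2 83 96 9B.
Offset 8: leading byte 0xF1 = 11110001 → 4-byte char #3 = F1 8A B5 B4.
Offset 12: leading byte 0xF0 = 11110000 → 4-byte char #4 = F0 93 86 A0.
Offset 16: leading byte 0xE2 = 11100010 → 3-byte char #5 = E2 97 AB.
Offset 19: leading byte 0xE2 = 11100010 → 3-byte char #6 = E2 96 B7.
Offset 22: leading byte 0xF0 = 11110000 → 4-byte char #7 = F0 9D 9C A2.
Offset 26: leading byte 0x54 = 01010100 → 1-byte char #8 = 54.
Leading byte 0x54 = 01010100 matches 0xxxxxxx → 1-byte sequence.
Byte 1: 0x54 = 01010100, payload 1010100 (7 bits).
Concatenate: 1010100 = 0x54 (7 bits → U+0054).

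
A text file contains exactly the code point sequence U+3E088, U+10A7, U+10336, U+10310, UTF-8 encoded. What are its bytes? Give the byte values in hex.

F0 BE 82 88 E1 82 A7 F0 90 8C B6 F0 90 8C 90

U+3E088: 4-byte form → F0 BE 82 88.
U+10A7: 3-byte form → E1 82 A7.
U+10336: 4-byte form → F0 90 8C B6.
U+10310: 4-byte form → F0 90 8C 90.
Concatenated (15 bytes): F0 BE 82 88 E1 82 A7 F0 90 8C B6 F0 90 8C 90.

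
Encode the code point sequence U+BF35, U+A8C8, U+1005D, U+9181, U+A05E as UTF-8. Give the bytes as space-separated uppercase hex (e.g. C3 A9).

U+BF35: 3-byte form → EB BC B5.
U+A8C8: 3-byte form → EA A3 88.
U+1005D: 4-byte form → F0 90 81 9D.
U+9181: 3-byte form → E9 86 81.
U+A05E: 3-byte form → EA 81 9E.
Concatenated (16 bytes): EB BC B5 EA A3 88 F0 90 81 9D E9 86 81 EA 81 9E.

EB BC B5 EA A3 88 F0 90 81 9D E9 86 81 EA 81 9E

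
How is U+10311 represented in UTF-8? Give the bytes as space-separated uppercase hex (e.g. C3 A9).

F0 90 8C 91

U+10311 = 0x10311 = 66321 decimal. In range U+10000–U+10FFFF → 4-byte form: 11110xxx 10xxxxxx 10xxxxxx 10xxxxxx.
Binary (21 bits): 000010000001100010001.
Split 3+6+6+6: 000 | 010000 | 001100 | 010001.
Byte 1: 11110000 = 0xF0.
Byte 2: 10010000 = 0x90.
Byte 3: 10001100 = 0x8C.
Byte 4: 10010001 = 0x91.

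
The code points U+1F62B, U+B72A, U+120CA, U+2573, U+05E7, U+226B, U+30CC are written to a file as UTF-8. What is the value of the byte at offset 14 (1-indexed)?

0xB3

1-indexed offset 14 is 0-indexed offset 13.
U+1F62B → 4-byte form F0 9F 98 AB at offsets 0–3.
U+B72A → 3-byte form EB 9C AA at offsets 4–6.
U+120CA → 4-byte form F0 92 83 8A at offsets 7–10.
U+2573 → 3-byte form E2 95 B3 at offsets 11–13.
Offset 13 falls in char 4's range; it's byte 3 of E2 95 B3 = 0xB3.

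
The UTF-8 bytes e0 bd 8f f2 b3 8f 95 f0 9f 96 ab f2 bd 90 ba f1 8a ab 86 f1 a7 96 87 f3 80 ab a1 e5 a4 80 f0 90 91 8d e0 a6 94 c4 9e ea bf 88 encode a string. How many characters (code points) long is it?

12

Byte at offset 0: 0xE0 = 11100000 → 3-byte char (#1). Advance 3.
Byte at offset 3: 0xF2 = 11110010 → 4-byte char (#2). Advance 4.
Byte at offset 7: 0xF0 = 11110000 → 4-byte char (#3). Advance 4.
Byte at offset 11: 0xF2 = 11110010 → 4-byte char (#4). Advance 4.
Byte at offset 15: 0xF1 = 11110001 → 4-byte char (#5). Advance 4.
Byte at offset 19: 0xF1 = 11110001 → 4-byte char (#6). Advance 4.
Byte at offset 23: 0xF3 = 11110011 → 4-byte char (#7). Advance 4.
Byte at offset 27: 0xE5 = 11100101 → 3-byte char (#8). Advance 3.
Byte at offset 30: 0xF0 = 11110000 → 4-byte char (#9). Advance 4.
Byte at offset 34: 0xE0 = 11100000 → 3-byte char (#10). Advance 3.
Byte at offset 37: 0xC4 = 11000100 → 2-byte char (#11). Advance 2.
Byte at offset 39: 0xEA = 11101010 → 3-byte char (#12). Advance 3.
Reached end at offset 42 after 12 code points.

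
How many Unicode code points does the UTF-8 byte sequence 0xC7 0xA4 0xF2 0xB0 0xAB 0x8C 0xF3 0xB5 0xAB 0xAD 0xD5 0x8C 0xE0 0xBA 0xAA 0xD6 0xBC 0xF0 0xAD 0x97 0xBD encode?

Byte at offset 0: 0xC7 = 11000111 → 2-byte char (#1). Advance 2.
Byte at offset 2: 0xF2 = 11110010 → 4-byte char (#2). Advance 4.
Byte at offset 6: 0xF3 = 11110011 → 4-byte char (#3). Advance 4.
Byte at offset 10: 0xD5 = 11010101 → 2-byte char (#4). Advance 2.
Byte at offset 12: 0xE0 = 11100000 → 3-byte char (#5). Advance 3.
Byte at offset 15: 0xD6 = 11010110 → 2-byte char (#6). Advance 2.
Byte at offset 17: 0xF0 = 11110000 → 4-byte char (#7). Advance 4.
Reached end at offset 21 after 7 code points.

7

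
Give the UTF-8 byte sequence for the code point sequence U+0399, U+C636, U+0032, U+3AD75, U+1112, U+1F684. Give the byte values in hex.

U+0399: 2-byte form → CE 99.
U+C636: 3-byte form → EC 98 B6.
U+0032: 1-byte form → 32.
U+3AD75: 4-byte form → F0 BA B5 B5.
U+1112: 3-byte form → E1 84 92.
U+1F684: 4-byte form → F0 9F 9A 84.
Concatenated (17 bytes): CE 99 EC 98 B6 32 F0 BA B5 B5 E1 84 92 F0 9F 9A 84.

CE 99 EC 98 B6 32 F0 BA B5 B5 E1 84 92 F0 9F 9A 84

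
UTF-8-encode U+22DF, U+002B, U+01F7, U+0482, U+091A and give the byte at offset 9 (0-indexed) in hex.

0xA4

U+22DF → 3-byte form E2 8B 9F at offsets 0–2.
U+002B → 1-byte form 2B at offsets 3–3.
U+01F7 → 2-byte form C7 B7 at offsets 4–5.
U+0482 → 2-byte form D2 82 at offsets 6–7.
U+091A → 3-byte form E0 A4 9A at offsets 8–10.
Offset 9 falls in char 5's range; it's byte 2 of E0 A4 9A = 0xA4.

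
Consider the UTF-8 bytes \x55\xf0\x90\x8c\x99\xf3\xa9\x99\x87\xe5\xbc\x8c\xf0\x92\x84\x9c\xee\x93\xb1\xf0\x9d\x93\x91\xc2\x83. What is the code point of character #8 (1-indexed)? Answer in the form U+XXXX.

U+0083

Offset 0: leading byte 0x55 = 01010101 → 1-byte char #1 = 55.
Offset 1: leading byte 0xF0 = 11110000 → 4-byte char #2 = F0 90 8C 99.
Offset 5: leading byte 0xF3 = 11110011 → 4-byte char #3 = F3 A9 99 87.
Offset 9: leading byte 0xE5 = 11100101 → 3-byte char #4 = E5 BC 8C.
Offset 12: leading byte 0xF0 = 11110000 → 4-byte char #5 = F0 92 84 9C.
Offset 16: leading byte 0xEE = 11101110 → 3-byte char #6 = EE 93 B1.
Offset 19: leading byte 0xF0 = 11110000 → 4-byte char #7 = F0 9D 93 91.
Offset 23: leading byte 0xC2 = 11000010 → 2-byte char #8 = C2 83.
Leading byte 0xC2 = 11000010 matches 110xxxxx → 2-byte sequence.
Byte 1: 0xC2 = 11000010, payload 00010 (5 bits).
Byte 2: 0x83 = 10000011 (10xxxxxx ✓), payload 000011.
Concatenate: 00010000011 = 0x83 (11 bits → U+0083).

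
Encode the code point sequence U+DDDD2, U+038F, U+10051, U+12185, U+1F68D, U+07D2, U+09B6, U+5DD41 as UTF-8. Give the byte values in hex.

F3 9D B7 92 CE 8F F0 90 81 91 F0 92 86 85 F0 9F 9A 8D DF 92 E0 A6 B6 F1 9D B5 81

U+DDDD2: 4-byte form → F3 9D B7 92.
U+038F: 2-byte form → CE 8F.
U+10051: 4-byte form → F0 90 81 91.
U+12185: 4-byte form → F0 92 86 85.
U+1F68D: 4-byte form → F0 9F 9A 8D.
U+07D2: 2-byte form → DF 92.
U+09B6: 3-byte form → E0 A6 B6.
U+5DD41: 4-byte form → F1 9D B5 81.
Concatenated (27 bytes): F3 9D B7 92 CE 8F F0 90 81 91 F0 92 86 85 F0 9F 9A 8D DF 92 E0 A6 B6 F1 9D B5 81.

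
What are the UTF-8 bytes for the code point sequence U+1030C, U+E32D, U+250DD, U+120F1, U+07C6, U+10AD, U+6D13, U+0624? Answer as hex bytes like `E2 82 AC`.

F0 90 8C 8C EE 8C AD F0 A5 83 9D F0 92 83 B1 DF 86 E1 82 AD E6 B4 93 D8 A4

U+1030C: 4-byte form → F0 90 8C 8C.
U+E32D: 3-byte form → EE 8C AD.
U+250DD: 4-byte form → F0 A5 83 9D.
U+120F1: 4-byte form → F0 92 83 B1.
U+07C6: 2-byte form → DF 86.
U+10AD: 3-byte form → E1 82 AD.
U+6D13: 3-byte form → E6 B4 93.
U+0624: 2-byte form → D8 A4.
Concatenated (25 bytes): F0 90 8C 8C EE 8C AD F0 A5 83 9D F0 92 83 B1 DF 86 E1 82 AD E6 B4 93 D8 A4.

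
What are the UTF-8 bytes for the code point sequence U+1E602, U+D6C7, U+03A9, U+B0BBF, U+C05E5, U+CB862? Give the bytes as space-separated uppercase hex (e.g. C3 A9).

F0 9E 98 82 ED 9B 87 CE A9 F2 B0 AE BF F3 80 97 A5 F3 8B A1 A2

U+1E602: 4-byte form → F0 9E 98 82.
U+D6C7: 3-byte form → ED 9B 87.
U+03A9: 2-byte form → CE A9.
U+B0BBF: 4-byte form → F2 B0 AE BF.
U+C05E5: 4-byte form → F3 80 97 A5.
U+CB862: 4-byte form → F3 8B A1 A2.
Concatenated (21 bytes): F0 9E 98 82 ED 9B 87 CE A9 F2 B0 AE BF F3 80 97 A5 F3 8B A1 A2.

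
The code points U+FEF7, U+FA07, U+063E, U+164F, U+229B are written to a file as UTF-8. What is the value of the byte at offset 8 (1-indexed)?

1-indexed offset 8 is 0-indexed offset 7.
U+FEF7 → 3-byte form EF BB B7 at offsets 0–2.
U+FA07 → 3-byte form EF A8 87 at offsets 3–5.
U+063E → 2-byte form D8 BE at offsets 6–7.
Offset 7 falls in char 3's range; it's byte 2 of D8 BE = 0xBE.

0xBE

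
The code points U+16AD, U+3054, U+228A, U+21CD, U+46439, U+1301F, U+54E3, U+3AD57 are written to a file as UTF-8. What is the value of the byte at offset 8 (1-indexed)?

0x8A

1-indexed offset 8 is 0-indexed offset 7.
U+16AD → 3-byte form E1 9A AD at offsets 0–2.
U+3054 → 3-byte form E3 81 94 at offsets 3–5.
U+228A → 3-byte form E2 8A 8A at offsets 6–8.
Offset 7 falls in char 3's range; it's byte 2 of E2 8A 8A = 0x8A.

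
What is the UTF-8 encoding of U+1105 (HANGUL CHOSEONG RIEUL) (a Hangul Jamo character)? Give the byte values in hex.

E1 84 85

U+1105 = 0x1105 = 4357 decimal. In range U+0800–U+FFFF → 3-byte form: 1110xxxx 10xxxxxx 10xxxxxx.
Binary (16 bits): 0001000100000101.
Split 4+6+6: 0001 | 000100 | 000101.
Byte 1: 11100001 = 0xE1.
Byte 2: 10000100 = 0x84.
Byte 3: 10000101 = 0x85.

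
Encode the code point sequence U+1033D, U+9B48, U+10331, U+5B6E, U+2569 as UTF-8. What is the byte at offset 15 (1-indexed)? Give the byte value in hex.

0xE2

1-indexed offset 15 is 0-indexed offset 14.
U+1033D → 4-byte form F0 90 8C BD at offsets 0–3.
U+9B48 → 3-byte form E9 AD 88 at offsets 4–6.
U+10331 → 4-byte form F0 90 8C B1 at offsets 7–10.
U+5B6E → 3-byte form E5 AD AE at offsets 11–13.
U+2569 → 3-byte form E2 95 A9 at offsets 14–16.
Offset 14 falls in char 5's range; it's byte 1 of E2 95 A9 = 0xE2.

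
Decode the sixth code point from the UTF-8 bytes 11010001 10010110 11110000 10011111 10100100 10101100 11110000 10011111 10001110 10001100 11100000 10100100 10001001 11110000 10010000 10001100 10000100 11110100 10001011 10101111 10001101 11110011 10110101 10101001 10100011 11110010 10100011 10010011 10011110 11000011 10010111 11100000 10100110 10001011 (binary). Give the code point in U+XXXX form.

U+10BBCD

Offset 0: leading byte 0xD1 = 11010001 → 2-byte char #1 = D1 96.
Offset 2: leading byte 0xF0 = 11110000 → 4-byte char #2 = F0 9F A4 AC.
Offset 6: leading byte 0xF0 = 11110000 → 4-byte char #3 = F0 9F 8E 8C.
Offset 10: leading byte 0xE0 = 11100000 → 3-byte char #4 = E0 A4 89.
Offset 13: leading byte 0xF0 = 11110000 → 4-byte char #5 = F0 90 8C 84.
Offset 17: leading byte 0xF4 = 11110100 → 4-byte char #6 = F4 8B AF 8D.
Leading byte 0xF4 = 11110100 matches 11110xxx → 4-byte sequence.
Byte 1: 0xF4 = 11110100, payload 100 (3 bits).
Byte 2: 0x8B = 10001011 (10xxxxxx ✓), payload 001011.
Byte 3: 0xAF = 10101111 (10xxxxxx ✓), payload 101111.
Byte 4: 0x8D = 10001101 (10xxxxxx ✓), payload 001101.
Concatenate: 100001011101111001101 = 0x10BBCD (21 bits → U+10BBCD).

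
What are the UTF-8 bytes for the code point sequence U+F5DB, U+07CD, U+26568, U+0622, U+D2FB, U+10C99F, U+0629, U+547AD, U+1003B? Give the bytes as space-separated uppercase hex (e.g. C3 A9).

EF 97 9B DF 8D F0 A6 95 A8 D8 A2 ED 8B BB F4 8C A6 9F D8 A9 F1 94 9E AD F0 90 80 BB

U+F5DB: 3-byte form → EF 97 9B.
U+07CD: 2-byte form → DF 8D.
U+26568: 4-byte form → F0 A6 95 A8.
U+0622: 2-byte form → D8 A2.
U+D2FB: 3-byte form → ED 8B BB.
U+10C99F: 4-byte form → F4 8C A6 9F.
U+0629: 2-byte form → D8 A9.
U+547AD: 4-byte form → F1 94 9E AD.
U+1003B: 4-byte form → F0 90 80 BB.
Concatenated (28 bytes): EF 97 9B DF 8D F0 A6 95 A8 D8 A2 ED 8B BB F4 8C A6 9F D8 A9 F1 94 9E AD F0 90 80 BB.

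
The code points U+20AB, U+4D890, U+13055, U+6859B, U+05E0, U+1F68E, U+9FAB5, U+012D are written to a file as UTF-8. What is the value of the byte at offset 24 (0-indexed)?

U+20AB → 3-byte form E2 82 AB at offsets 0–2.
U+4D890 → 4-byte form F1 8D A2 90 at offsets 3–6.
U+13055 → 4-byte form F0 93 81 95 at offsets 7–10.
U+6859B → 4-byte form F1 A8 96 9B at offsets 11–14.
U+05E0 → 2-byte form D7 A0 at offsets 15–16.
U+1F68E → 4-byte form F0 9F 9A 8E at offsets 17–20.
U+9FAB5 → 4-byte form F2 9F AA B5 at offsets 21–24.
Offset 24 falls in char 7's range; it's byte 4 of F2 9F AA B5 = 0xB5.

0xB5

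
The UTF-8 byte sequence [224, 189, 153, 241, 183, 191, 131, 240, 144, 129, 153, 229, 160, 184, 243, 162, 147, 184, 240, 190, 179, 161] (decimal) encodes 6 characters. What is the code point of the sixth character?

U+3ECE1

Offset 0: leading byte 0xE0 = 11100000 → 3-byte char #1 = E0 BD 99.
Offset 3: leading byte 0xF1 = 11110001 → 4-byte char #2 = F1 B7 BF 83.
Offset 7: leading byte 0xF0 = 11110000 → 4-byte char #3 = F0 90 81 99.
Offset 11: leading byte 0xE5 = 11100101 → 3-byte char #4 = E5 A0 B8.
Offset 14: leading byte 0xF3 = 11110011 → 4-byte char #5 = F3 A2 93 B8.
Offset 18: leading byte 0xF0 = 11110000 → 4-byte char #6 = F0 BE B3 A1.
Leading byte 0xF0 = 11110000 matches 11110xxx → 4-byte sequence.
Byte 1: 0xF0 = 11110000, payload 000 (3 bits).
Byte 2: 0xBE = 10111110 (10xxxxxx ✓), payload 111110.
Byte 3: 0xB3 = 10110011 (10xxxxxx ✓), payload 110011.
Byte 4: 0xA1 = 10100001 (10xxxxxx ✓), payload 100001.
Concatenate: 000111110110011100001 = 0x3ECE1 (21 bits → U+3ECE1).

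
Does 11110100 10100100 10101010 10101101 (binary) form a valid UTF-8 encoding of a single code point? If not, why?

Leading byte 0xF4 = 11110100 → 4-byte form.
Payload = 0x124AAD, which exceeds U+10FFFF, the maximum Unicode code point. (Leading bytes F5–FF, or F4 followed by ≥ 0x90, are invalid.)

invalid (encodes a value above U+10FFFF)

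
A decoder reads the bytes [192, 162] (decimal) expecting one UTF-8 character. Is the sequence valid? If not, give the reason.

invalid (overlong encoding)

Leading byte 0xC0 = 11000000 → 2-byte form.
Continuation bytes all match 10xxxxxx. Payload decodes to 0x22.
But 0x22 < 0x80, the minimum for a 2-byte sequence — this is an overlong encoding.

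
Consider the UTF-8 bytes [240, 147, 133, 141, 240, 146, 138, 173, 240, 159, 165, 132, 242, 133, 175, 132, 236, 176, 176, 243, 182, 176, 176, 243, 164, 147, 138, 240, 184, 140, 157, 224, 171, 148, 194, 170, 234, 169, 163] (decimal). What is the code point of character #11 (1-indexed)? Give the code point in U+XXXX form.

U+AA63

Offset 0: leading byte 0xF0 = 11110000 → 4-byte char #1 = F0 93 85 8D.
Offset 4: leading byte 0xF0 = 11110000 → 4-byte char #2 = F0 92 8A AD.
Offset 8: leading byte 0xF0 = 11110000 → 4-byte char #3 = F0 9F A5 84.
Offset 12: leading byte 0xF2 = 11110010 → 4-byte char #4 = F2 85 AF 84.
Offset 16: leading byte 0xEC = 11101100 → 3-byte char #5 = EC B0 B0.
Offset 19: leading byte 0xF3 = 11110011 → 4-byte char #6 = F3 B6 B0 B0.
Offset 23: leading byte 0xF3 = 11110011 → 4-byte char #7 = F3 A4 93 8A.
Offset 27: leading byte 0xF0 = 11110000 → 4-byte char #8 = F0 B8 8C 9D.
Offset 31: leading byte 0xE0 = 11100000 → 3-byte char #9 = E0 AB 94.
Offset 34: leading byte 0xC2 = 11000010 → 2-byte char #10 = C2 AA.
Offset 36: leading byte 0xEA = 11101010 → 3-byte char #11 = EA A9 A3.
Leading byte 0xEA = 11101010 matches 1110xxxx → 3-byte sequence.
Byte 1: 0xEA = 11101010, payload 1010 (4 bits).
Byte 2: 0xA9 = 10101001 (10xxxxxx ✓), payload 101001.
Byte 3: 0xA3 = 10100011 (10xxxxxx ✓), payload 100011.
Concatenate: 1010101001100011 = 0xAA63 (16 bits → U+AA63).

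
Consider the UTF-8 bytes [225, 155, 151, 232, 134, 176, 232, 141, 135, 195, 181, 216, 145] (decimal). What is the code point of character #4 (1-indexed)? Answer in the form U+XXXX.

U+00F5

Offset 0: leading byte 0xE1 = 11100001 → 3-byte char #1 = E1 9B 97.
Offset 3: leading byte 0xE8 = 11101000 → 3-byte char #2 = E8 86 B0.
Offset 6: leading byte 0xE8 = 11101000 → 3-byte char #3 = E8 8D 87.
Offset 9: leading byte 0xC3 = 11000011 → 2-byte char #4 = C3 B5.
Leading byte 0xC3 = 11000011 matches 110xxxxx → 2-byte sequence.
Byte 1: 0xC3 = 11000011, payload 00011 (5 bits).
Byte 2: 0xB5 = 10110101 (10xxxxxx ✓), payload 110101.
Concatenate: 00011110101 = 0xF5 (11 bits → U+00F5).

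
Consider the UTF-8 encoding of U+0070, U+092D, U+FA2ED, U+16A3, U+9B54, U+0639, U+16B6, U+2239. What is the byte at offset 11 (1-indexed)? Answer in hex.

0xA3

1-indexed offset 11 is 0-indexed offset 10.
U+0070 → 1-byte form 70 at offsets 0–0.
U+092D → 3-byte form E0 A4 AD at offsets 1–3.
U+FA2ED → 4-byte form F3 BA 8B AD at offsets 4–7.
U+16A3 → 3-byte form E1 9A A3 at offsets 8–10.
Offset 10 falls in char 4's range; it's byte 3 of E1 9A A3 = 0xA3.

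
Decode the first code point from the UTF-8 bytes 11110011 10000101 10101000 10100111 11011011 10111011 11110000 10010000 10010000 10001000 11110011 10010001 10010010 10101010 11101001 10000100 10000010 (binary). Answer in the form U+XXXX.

U+C5A27

Offset 0: leading byte 0xF3 = 11110011 → 4-byte char #1 = F3 85 A8 A7.
Leading byte 0xF3 = 11110011 matches 11110xxx → 4-byte sequence.
Byte 1: 0xF3 = 11110011, payload 011 (3 bits).
Byte 2: 0x85 = 10000101 (10xxxxxx ✓), payload 000101.
Byte 3: 0xA8 = 10101000 (10xxxxxx ✓), payload 101000.
Byte 4: 0xA7 = 10100111 (10xxxxxx ✓), payload 100111.
Concatenate: 011000101101000100111 = 0xC5A27 (21 bits → U+C5A27).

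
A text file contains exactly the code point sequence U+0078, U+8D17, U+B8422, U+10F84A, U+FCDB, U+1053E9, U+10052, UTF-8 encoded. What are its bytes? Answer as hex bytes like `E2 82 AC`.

78 E8 B4 97 F2 B8 90 A2 F4 8F A1 8A EF B3 9B F4 85 8F A9 F0 90 81 92

U+0078: 1-byte form → 78.
U+8D17: 3-byte form → E8 B4 97.
U+B8422: 4-byte form → F2 B8 90 A2.
U+10F84A: 4-byte form → F4 8F A1 8A.
U+FCDB: 3-byte form → EF B3 9B.
U+1053E9: 4-byte form → F4 85 8F A9.
U+10052: 4-byte form → F0 90 81 92.
Concatenated (23 bytes): 78 E8 B4 97 F2 B8 90 A2 F4 8F A1 8A EF B3 9B F4 85 8F A9 F0 90 81 92.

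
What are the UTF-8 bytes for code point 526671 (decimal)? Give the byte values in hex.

U+8094F = 0x8094F = 526671 decimal. In range U+10000–U+10FFFF → 4-byte form: 11110xxx 10xxxxxx 10xxxxxx 10xxxxxx.
Binary (21 bits): 010000000100101001111.
Split 3+6+6+6: 010 | 000000 | 100101 | 001111.
Byte 1: 11110010 = 0xF2.
Byte 2: 10000000 = 0x80.
Byte 3: 10100101 = 0xA5.
Byte 4: 10001111 = 0x8F.

F2 80 A5 8F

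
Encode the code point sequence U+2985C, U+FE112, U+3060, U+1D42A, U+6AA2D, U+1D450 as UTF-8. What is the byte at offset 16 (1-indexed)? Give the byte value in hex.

1-indexed offset 16 is 0-indexed offset 15.
U+2985C → 4-byte form F0 A9 A1 9C at offsets 0–3.
U+FE112 → 4-byte form F3 BE 84 92 at offsets 4–7.
U+3060 → 3-byte form E3 81 A0 at offsets 8–10.
U+1D42A → 4-byte form F0 9D 90 AA at offsets 11–14.
U+6AA2D → 4-byte form F1 AA A8 AD at offsets 15–18.
Offset 15 falls in char 5's range; it's byte 1 of F1 AA A8 AD = 0xF1.

0xF1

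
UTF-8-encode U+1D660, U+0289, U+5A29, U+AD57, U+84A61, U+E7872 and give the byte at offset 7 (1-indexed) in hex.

1-indexed offset 7 is 0-indexed offset 6.
U+1D660 → 4-byte form F0 9D 99 A0 at offsets 0–3.
U+0289 → 2-byte form CA 89 at offsets 4–5.
U+5A29 → 3-byte form E5 A8 A9 at offsets 6–8.
Offset 6 falls in char 3's range; it's byte 1 of E5 A8 A9 = 0xE5.

0xE5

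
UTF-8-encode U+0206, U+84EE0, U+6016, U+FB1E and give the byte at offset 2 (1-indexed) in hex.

0x86

1-indexed offset 2 is 0-indexed offset 1.
U+0206 → 2-byte form C8 86 at offsets 0–1.
Offset 1 falls in char 1's range; it's byte 2 of C8 86 = 0x86.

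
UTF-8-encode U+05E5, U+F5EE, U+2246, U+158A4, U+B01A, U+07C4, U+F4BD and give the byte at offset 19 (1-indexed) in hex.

1-indexed offset 19 is 0-indexed offset 18.
U+05E5 → 2-byte form D7 A5 at offsets 0–1.
U+F5EE → 3-byte form EF 97 AE at offsets 2–4.
U+2246 → 3-byte form E2 89 86 at offsets 5–7.
U+158A4 → 4-byte form F0 95 A2 A4 at offsets 8–11.
U+B01A → 3-byte form EB 80 9A at offsets 12–14.
U+07C4 → 2-byte form DF 84 at offsets 15–16.
U+F4BD → 3-byte form EF 92 BD at offsets 17–19.
Offset 18 falls in char 7's range; it's byte 2 of EF 92 BD = 0x92.

0x92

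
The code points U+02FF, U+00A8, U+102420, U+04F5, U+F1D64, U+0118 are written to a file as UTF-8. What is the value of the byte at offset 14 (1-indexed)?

1-indexed offset 14 is 0-indexed offset 13.
U+02FF → 2-byte form CB BF at offsets 0–1.
U+00A8 → 2-byte form C2 A8 at offsets 2–3.
U+102420 → 4-byte form F4 82 90 A0 at offsets 4–7.
U+04F5 → 2-byte form D3 B5 at offsets 8–9.
U+F1D64 → 4-byte form F3 B1 B5 A4 at offsets 10–13.
Offset 13 falls in char 5's range; it's byte 4 of F3 B1 B5 A4 = 0xA4.

0xA4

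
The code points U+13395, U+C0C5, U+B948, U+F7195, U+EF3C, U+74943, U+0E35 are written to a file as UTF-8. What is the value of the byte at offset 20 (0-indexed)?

0x83

U+13395 → 4-byte form F0 93 8E 95 at offsets 0–3.
U+C0C5 → 3-byte form EC 83 85 at offsets 4–6.
U+B948 → 3-byte form EB A5 88 at offsets 7–9.
U+F7195 → 4-byte form F3 B7 86 95 at offsets 10–13.
U+EF3C → 3-byte form EE BC BC at offsets 14–16.
U+74943 → 4-byte form F1 B4 A5 83 at offsets 17–20.
Offset 20 falls in char 6's range; it's byte 4 of F1 B4 A5 83 = 0x83.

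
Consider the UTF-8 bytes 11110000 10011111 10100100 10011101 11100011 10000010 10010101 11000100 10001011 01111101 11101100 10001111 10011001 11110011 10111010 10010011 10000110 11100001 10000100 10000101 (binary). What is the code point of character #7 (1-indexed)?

U+1105

Offset 0: leading byte 0xF0 = 11110000 → 4-byte char #1 = F0 9F A4 9D.
Offset 4: leading byte 0xE3 = 11100011 → 3-byte char #2 = E3 82 95.
Offset 7: leading byte 0xC4 = 11000100 → 2-byte char #3 = C4 8B.
Offset 9: leading byte 0x7D = 01111101 → 1-byte char #4 = 7D.
Offset 10: leading byte 0xEC = 11101100 → 3-byte char #5 = EC 8F 99.
Offset 13: leading byte 0xF3 = 11110011 → 4-byte char #6 = F3 BA 93 86.
Offset 17: leading byte 0xE1 = 11100001 → 3-byte char #7 = E1 84 85.
Leading byte 0xE1 = 11100001 matches 1110xxxx → 3-byte sequence.
Byte 1: 0xE1 = 11100001, payload 0001 (4 bits).
Byte 2: 0x84 = 10000100 (10xxxxxx ✓), payload 000100.
Byte 3: 0x85 = 10000101 (10xxxxxx ✓), payload 000101.
Concatenate: 0001000100000101 = 0x1105 (16 bits → U+1105).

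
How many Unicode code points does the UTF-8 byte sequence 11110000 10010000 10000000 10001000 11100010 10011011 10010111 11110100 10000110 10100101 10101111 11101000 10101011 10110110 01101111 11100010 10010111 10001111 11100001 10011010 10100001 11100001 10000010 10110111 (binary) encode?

8

Byte at offset 0: 0xF0 = 11110000 → 4-byte char (#1). Advance 4.
Byte at offset 4: 0xE2 = 11100010 → 3-byte char (#2). Advance 3.
Byte at offset 7: 0xF4 = 11110100 → 4-byte char (#3). Advance 4.
Byte at offset 11: 0xE8 = 11101000 → 3-byte char (#4). Advance 3.
Byte at offset 14: 0x6F = 01101111 → 1-byte char (#5). Advance 1.
Byte at offset 15: 0xE2 = 11100010 → 3-byte char (#6). Advance 3.
Byte at offset 18: 0xE1 = 11100001 → 3-byte char (#7). Advance 3.
Byte at offset 21: 0xE1 = 11100001 → 3-byte char (#8). Advance 3.
Reached end at offset 24 after 8 code points.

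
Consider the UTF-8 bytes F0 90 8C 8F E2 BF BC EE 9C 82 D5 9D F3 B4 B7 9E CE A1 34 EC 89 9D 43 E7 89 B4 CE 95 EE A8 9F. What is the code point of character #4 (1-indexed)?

U+055D

Offset 0: leading byte 0xF0 = 11110000 → 4-byte char #1 = F0 90 8C 8F.
Offset 4: leading byte 0xE2 = 11100010 → 3-byte char #2 = E2 BF BC.
Offset 7: leading byte 0xEE = 11101110 → 3-byte char #3 = EE 9C 82.
Offset 10: leading byte 0xD5 = 11010101 → 2-byte char #4 = D5 9D.
Leading byte 0xD5 = 11010101 matches 110xxxxx → 2-byte sequence.
Byte 1: 0xD5 = 11010101, payload 10101 (5 bits).
Byte 2: 0x9D = 10011101 (10xxxxxx ✓), payload 011101.
Concatenate: 10101011101 = 0x55D (11 bits → U+055D).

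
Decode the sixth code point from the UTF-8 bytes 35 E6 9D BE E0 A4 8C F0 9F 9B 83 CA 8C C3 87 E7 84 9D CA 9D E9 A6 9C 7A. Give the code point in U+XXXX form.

Offset 0: leading byte 0x35 = 00110101 → 1-byte char #1 = 35.
Offset 1: leading byte 0xE6 = 11100110 → 3-byte char #2 = E6 9D BE.
Offset 4: leading byte 0xE0 = 11100000 → 3-byte char #3 = E0 A4 8C.
Offset 7: leading byte 0xF0 = 11110000 → 4-byte char #4 = F0 9F 9B 83.
Offset 11: leading byte 0xCA = 11001010 → 2-byte char #5 = CA 8C.
Offset 13: leading byte 0xC3 = 11000011 → 2-byte char #6 = C3 87.
Leading byte 0xC3 = 11000011 matches 110xxxxx → 2-byte sequence.
Byte 1: 0xC3 = 11000011, payload 00011 (5 bits).
Byte 2: 0x87 = 10000111 (10xxxxxx ✓), payload 000111.
Concatenate: 00011000111 = 0xC7 (11 bits → U+00C7).

U+00C7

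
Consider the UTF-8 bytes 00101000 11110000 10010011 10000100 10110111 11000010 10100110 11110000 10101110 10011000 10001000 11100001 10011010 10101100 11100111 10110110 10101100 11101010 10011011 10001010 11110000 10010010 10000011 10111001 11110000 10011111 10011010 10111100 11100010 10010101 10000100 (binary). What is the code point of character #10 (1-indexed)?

Offset 0: leading byte 0x28 = 00101000 → 1-byte char #1 = 28.
Offset 1: leading byte 0xF0 = 11110000 → 4-byte char #2 = F0 93 84 B7.
Offset 5: leading byte 0xC2 = 11000010 → 2-byte char #3 = C2 A6.
Offset 7: leading byte 0xF0 = 11110000 → 4-byte char #4 = F0 AE 98 88.
Offset 11: leading byte 0xE1 = 11100001 → 3-byte char #5 = E1 9A AC.
Offset 14: leading byte 0xE7 = 11100111 → 3-byte char #6 = E7 B6 AC.
Offset 17: leading byte 0xEA = 11101010 → 3-byte char #7 = EA 9B 8A.
Offset 20: leading byte 0xF0 = 11110000 → 4-byte char #8 = F0 92 83 B9.
Offset 24: leading byte 0xF0 = 11110000 → 4-byte char #9 = F0 9F 9A BC.
Offset 28: leading byte 0xE2 = 11100010 → 3-byte char #10 = E2 95 84.
Leading byte 0xE2 = 11100010 matches 1110xxxx → 3-byte sequence.
Byte 1: 0xE2 = 11100010, payload 0010 (4 bits).
Byte 2: 0x95 = 10010101 (10xxxxxx ✓), payload 010101.
Byte 3: 0x84 = 10000100 (10xxxxxx ✓), payload 000100.
Concatenate: 0010010101000100 = 0x2544 (16 bits → U+2544).

U+2544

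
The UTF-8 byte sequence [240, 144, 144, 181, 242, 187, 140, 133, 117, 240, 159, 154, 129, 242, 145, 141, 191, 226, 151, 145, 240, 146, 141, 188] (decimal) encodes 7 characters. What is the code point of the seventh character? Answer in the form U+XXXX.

Offset 0: leading byte 0xF0 = 11110000 → 4-byte char #1 = F0 90 90 B5.
Offset 4: leading byte 0xF2 = 11110010 → 4-byte char #2 = F2 BB 8C 85.
Offset 8: leading byte 0x75 = 01110101 → 1-byte char #3 = 75.
Offset 9: leading byte 0xF0 = 11110000 → 4-byte char #4 = F0 9F 9A 81.
Offset 13: leading byte 0xF2 = 11110010 → 4-byte char #5 = F2 91 8D BF.
Offset 17: leading byte 0xE2 = 11100010 → 3-byte char #6 = E2 97 91.
Offset 20: leading byte 0xF0 = 11110000 → 4-byte char #7 = F0 92 8D BC.
Leading byte 0xF0 = 11110000 matches 11110xxx → 4-byte sequence.
Byte 1: 0xF0 = 11110000, payload 000 (3 bits).
Byte 2: 0x92 = 10010010 (10xxxxxx ✓), payload 010010.
Byte 3: 0x8D = 10001101 (10xxxxxx ✓), payload 001101.
Byte 4: 0xBC = 10111100 (10xxxxxx ✓), payload 111100.
Concatenate: 000010010001101111100 = 0x1237C (21 bits → U+1237C).

U+1237C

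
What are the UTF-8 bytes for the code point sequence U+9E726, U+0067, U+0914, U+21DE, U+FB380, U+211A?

U+9E726: 4-byte form → F2 9E 9C A6.
U+0067: 1-byte form → 67.
U+0914: 3-byte form → E0 A4 94.
U+21DE: 3-byte form → E2 87 9E.
U+FB380: 4-byte form → F3 BB 8E 80.
U+211A: 3-byte form → E2 84 9A.
Concatenated (18 bytes): F2 9E 9C A6 67 E0 A4 94 E2 87 9E F3 BB 8E 80 E2 84 9A.

F2 9E 9C A6 67 E0 A4 94 E2 87 9E F3 BB 8E 80 E2 84 9A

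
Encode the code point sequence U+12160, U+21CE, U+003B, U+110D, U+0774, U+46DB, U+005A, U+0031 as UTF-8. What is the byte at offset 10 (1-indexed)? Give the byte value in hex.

1-indexed offset 10 is 0-indexed offset 9.
U+12160 → 4-byte form F0 92 85 A0 at offsets 0–3.
U+21CE → 3-byte form E2 87 8E at offsets 4–6.
U+003B → 1-byte form 3B at offsets 7–7.
U+110D → 3-byte form E1 84 8D at offsets 8–10.
Offset 9 falls in char 4's range; it's byte 2 of E1 84 8D = 0x84.

0x84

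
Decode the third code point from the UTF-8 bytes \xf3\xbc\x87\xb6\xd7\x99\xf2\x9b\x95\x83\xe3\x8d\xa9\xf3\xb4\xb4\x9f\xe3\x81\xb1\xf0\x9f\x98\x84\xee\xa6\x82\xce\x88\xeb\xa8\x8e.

Offset 0: leading byte 0xF3 = 11110011 → 4-byte char #1 = F3 BC 87 B6.
Offset 4: leading byte 0xD7 = 11010111 → 2-byte char #2 = D7 99.
Offset 6: leading byte 0xF2 = 11110010 → 4-byte char #3 = F2 9B 95 83.
Leading byte 0xF2 = 11110010 matches 11110xxx → 4-byte sequence.
Byte 1: 0xF2 = 11110010, payload 010 (3 bits).
Byte 2: 0x9B = 10011011 (10xxxxxx ✓), payload 011011.
Byte 3: 0x95 = 10010101 (10xxxxxx ✓), payload 010101.
Byte 4: 0x83 = 10000011 (10xxxxxx ✓), payload 000011.
Concatenate: 010011011010101000011 = 0x9B543 (21 bits → U+9B543).

U+9B543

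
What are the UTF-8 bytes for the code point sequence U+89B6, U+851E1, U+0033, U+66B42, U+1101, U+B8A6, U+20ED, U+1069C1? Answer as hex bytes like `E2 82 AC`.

U+89B6: 3-byte form → E8 A6 B6.
U+851E1: 4-byte form → F2 85 87 A1.
U+0033: 1-byte form → 33.
U+66B42: 4-byte form → F1 A6 AD 82.
U+1101: 3-byte form → E1 84 81.
U+B8A6: 3-byte form → EB A2 A6.
U+20ED: 3-byte form → E2 83 AD.
U+1069C1: 4-byte form → F4 86 A7 81.
Concatenated (25 bytes): E8 A6 B6 F2 85 87 A1 33 F1 A6 AD 82 E1 84 81 EB A2 A6 E2 83 AD F4 86 A7 81.

E8 A6 B6 F2 85 87 A1 33 F1 A6 AD 82 E1 84 81 EB A2 A6 E2 83 AD F4 86 A7 81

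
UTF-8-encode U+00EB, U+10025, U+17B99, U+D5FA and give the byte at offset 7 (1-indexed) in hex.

1-indexed offset 7 is 0-indexed offset 6.
U+00EB → 2-byte form C3 AB at offsets 0–1.
U+10025 → 4-byte form F0 90 80 A5 at offsets 2–5.
U+17B99 → 4-byte form F0 97 AE 99 at offsets 6–9.
Offset 6 falls in char 3's range; it's byte 1 of F0 97 AE 99 = 0xF0.

0xF0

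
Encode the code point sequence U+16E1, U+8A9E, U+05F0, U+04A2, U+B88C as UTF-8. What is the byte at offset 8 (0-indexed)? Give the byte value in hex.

U+16E1 → 3-byte form E1 9B A1 at offsets 0–2.
U+8A9E → 3-byte form E8 AA 9E at offsets 3–5.
U+05F0 → 2-byte form D7 B0 at offsets 6–7.
U+04A2 → 2-byte form D2 A2 at offsets 8–9.
Offset 8 falls in char 4's range; it's byte 1 of D2 A2 = 0xD2.

0xD2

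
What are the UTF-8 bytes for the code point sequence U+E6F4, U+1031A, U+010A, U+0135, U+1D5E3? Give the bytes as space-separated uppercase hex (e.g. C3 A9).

U+E6F4: 3-byte form → EE 9B B4.
U+1031A: 4-byte form → F0 90 8C 9A.
U+010A: 2-byte form → C4 8A.
U+0135: 2-byte form → C4 B5.
U+1D5E3: 4-byte form → F0 9D 97 A3.
Concatenated (15 bytes): EE 9B B4 F0 90 8C 9A C4 8A C4 B5 F0 9D 97 A3.

EE 9B B4 F0 90 8C 9A C4 8A C4 B5 F0 9D 97 A3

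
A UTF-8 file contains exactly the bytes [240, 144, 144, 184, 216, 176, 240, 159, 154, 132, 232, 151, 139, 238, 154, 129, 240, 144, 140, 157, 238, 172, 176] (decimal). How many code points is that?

Byte at offset 0: 0xF0 = 11110000 → 4-byte char (#1). Advance 4.
Byte at offset 4: 0xD8 = 11011000 → 2-byte char (#2). Advance 2.
Byte at offset 6: 0xF0 = 11110000 → 4-byte char (#3). Advance 4.
Byte at offset 10: 0xE8 = 11101000 → 3-byte char (#4). Advance 3.
Byte at offset 13: 0xEE = 11101110 → 3-byte char (#5). Advance 3.
Byte at offset 16: 0xF0 = 11110000 → 4-byte char (#6). Advance 4.
Byte at offset 20: 0xEE = 11101110 → 3-byte char (#7). Advance 3.
Reached end at offset 23 after 7 code points.

7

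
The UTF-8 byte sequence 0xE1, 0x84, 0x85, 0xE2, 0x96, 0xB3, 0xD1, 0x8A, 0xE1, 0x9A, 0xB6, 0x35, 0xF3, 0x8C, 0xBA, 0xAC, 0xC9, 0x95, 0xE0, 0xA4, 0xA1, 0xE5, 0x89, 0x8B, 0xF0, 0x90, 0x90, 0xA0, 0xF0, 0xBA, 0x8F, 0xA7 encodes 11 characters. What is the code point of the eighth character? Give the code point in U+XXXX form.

U+0921

Offset 0: leading byte 0xE1 = 11100001 → 3-byte char #1 = E1 84 85.
Offset 3: leading byte 0xE2 = 11100010 → 3-byte char #2 = E2 96 B3.
Offset 6: leading byte 0xD1 = 11010001 → 2-byte char #3 = D1 8A.
Offset 8: leading byte 0xE1 = 11100001 → 3-byte char #4 = E1 9A B6.
Offset 11: leading byte 0x35 = 00110101 → 1-byte char #5 = 35.
Offset 12: leading byte 0xF3 = 11110011 → 4-byte char #6 = F3 8C BA AC.
Offset 16: leading byte 0xC9 = 11001001 → 2-byte char #7 = C9 95.
Offset 18: leading byte 0xE0 = 11100000 → 3-byte char #8 = E0 A4 A1.
Leading byte 0xE0 = 11100000 matches 1110xxxx → 3-byte sequence.
Byte 1: 0xE0 = 11100000, payload 0000 (4 bits).
Byte 2: 0xA4 = 10100100 (10xxxxxx ✓), payload 100100.
Byte 3: 0xA1 = 10100001 (10xxxxxx ✓), payload 100001.
Concatenate: 0000100100100001 = 0x921 (16 bits → U+0921).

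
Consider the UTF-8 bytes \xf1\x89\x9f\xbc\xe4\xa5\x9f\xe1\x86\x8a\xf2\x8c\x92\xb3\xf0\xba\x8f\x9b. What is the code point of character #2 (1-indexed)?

Offset 0: leading byte 0xF1 = 11110001 → 4-byte char #1 = F1 89 9F BC.
Offset 4: leading byte 0xE4 = 11100100 → 3-byte char #2 = E4 A5 9F.
Leading byte 0xE4 = 11100100 matches 1110xxxx → 3-byte sequence.
Byte 1: 0xE4 = 11100100, payload 0100 (4 bits).
Byte 2: 0xA5 = 10100101 (10xxxxxx ✓), payload 100101.
Byte 3: 0x9F = 10011111 (10xxxxxx ✓), payload 011111.
Concatenate: 0100100101011111 = 0x495F (16 bits → U+495F).

U+495F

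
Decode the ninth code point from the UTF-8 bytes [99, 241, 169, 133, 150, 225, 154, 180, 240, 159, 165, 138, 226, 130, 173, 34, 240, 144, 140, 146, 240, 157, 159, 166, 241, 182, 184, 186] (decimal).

Offset 0: leading byte 0x63 = 01100011 → 1-byte char #1 = 63.
Offset 1: leading byte 0xF1 = 11110001 → 4-byte char #2 = F1 A9 85 96.
Offset 5: leading byte 0xE1 = 11100001 → 3-byte char #3 = E1 9A B4.
Offset 8: leading byte 0xF0 = 11110000 → 4-byte char #4 = F0 9F A5 8A.
Offset 12: leading byte 0xE2 = 11100010 → 3-byte char #5 = E2 82 AD.
Offset 15: leading byte 0x22 = 00100010 → 1-byte char #6 = 22.
Offset 16: leading byte 0xF0 = 11110000 → 4-byte char #7 = F0 90 8C 92.
Offset 20: leading byte 0xF0 = 11110000 → 4-byte char #8 = F0 9D 9F A6.
Offset 24: leading byte 0xF1 = 11110001 → 4-byte char #9 = F1 B6 B8 BA.
Leading byte 0xF1 = 11110001 matches 11110xxx → 4-byte sequence.
Byte 1: 0xF1 = 11110001, payload 001 (3 bits).
Byte 2: 0xB6 = 10110110 (10xxxxxx ✓), payload 110110.
Byte 3: 0xB8 = 10111000 (10xxxxxx ✓), payload 111000.
Byte 4: 0xBA = 10111010 (10xxxxxx ✓), payload 111010.
Concatenate: 001110110111000111010 = 0x76E3A (21 bits → U+76E3A).

U+76E3A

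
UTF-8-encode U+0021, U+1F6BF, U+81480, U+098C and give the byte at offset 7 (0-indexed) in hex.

0x92

U+0021 → 1-byte form 21 at offsets 0–0.
U+1F6BF → 4-byte form F0 9F 9A BF at offsets 1–4.
U+81480 → 4-byte form F2 81 92 80 at offsets 5–8.
Offset 7 falls in char 3's range; it's byte 3 of F2 81 92 80 = 0x92.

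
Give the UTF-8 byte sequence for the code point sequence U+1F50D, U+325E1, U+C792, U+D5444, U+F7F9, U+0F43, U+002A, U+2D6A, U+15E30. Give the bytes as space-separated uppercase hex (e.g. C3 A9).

U+1F50D: 4-byte form → F0 9F 94 8D.
U+325E1: 4-byte form → F0 B2 97 A1.
U+C792: 3-byte form → EC 9E 92.
U+D5444: 4-byte form → F3 95 91 84.
U+F7F9: 3-byte form → EF 9F B9.
U+0F43: 3-byte form → E0 BD 83.
U+002A: 1-byte form → 2A.
U+2D6A: 3-byte form → E2 B5 AA.
U+15E30: 4-byte form → F0 95 B8 B0.
Concatenated (29 bytes): F0 9F 94 8D F0 B2 97 A1 EC 9E 92 F3 95 91 84 EF 9F B9 E0 BD 83 2A E2 B5 AA F0 95 B8 B0.

F0 9F 94 8D F0 B2 97 A1 EC 9E 92 F3 95 91 84 EF 9F B9 E0 BD 83 2A E2 B5 AA F0 95 B8 B0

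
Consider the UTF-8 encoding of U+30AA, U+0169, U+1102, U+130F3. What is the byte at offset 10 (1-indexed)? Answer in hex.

1-indexed offset 10 is 0-indexed offset 9.
U+30AA → 3-byte form E3 82 AA at offsets 0–2.
U+0169 → 2-byte form C5 A9 at offsets 3–4.
U+1102 → 3-byte form E1 84 82 at offsets 5–7.
U+130F3 → 4-byte form F0 93 83 B3 at offsets 8–11.
Offset 9 falls in char 4's range; it's byte 2 of F0 93 83 B3 = 0x93.

0x93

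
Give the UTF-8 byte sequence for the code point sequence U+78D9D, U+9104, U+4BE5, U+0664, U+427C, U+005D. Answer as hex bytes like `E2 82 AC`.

U+78D9D: 4-byte form → F1 B8 B6 9D.
U+9104: 3-byte form → E9 84 84.
U+4BE5: 3-byte form → E4 AF A5.
U+0664: 2-byte form → D9 A4.
U+427C: 3-byte form → E4 89 BC.
U+005D: 1-byte form → 5D.
Concatenated (16 bytes): F1 B8 B6 9D E9 84 84 E4 AF A5 D9 A4 E4 89 BC 5D.

F1 B8 B6 9D E9 84 84 E4 AF A5 D9 A4 E4 89 BC 5D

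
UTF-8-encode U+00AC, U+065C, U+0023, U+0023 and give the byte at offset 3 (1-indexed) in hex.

0xD9

1-indexed offset 3 is 0-indexed offset 2.
U+00AC → 2-byte form C2 AC at offsets 0–1.
U+065C → 2-byte form D9 9C at offsets 2–3.
Offset 2 falls in char 2's range; it's byte 1 of D9 9C = 0xD9.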